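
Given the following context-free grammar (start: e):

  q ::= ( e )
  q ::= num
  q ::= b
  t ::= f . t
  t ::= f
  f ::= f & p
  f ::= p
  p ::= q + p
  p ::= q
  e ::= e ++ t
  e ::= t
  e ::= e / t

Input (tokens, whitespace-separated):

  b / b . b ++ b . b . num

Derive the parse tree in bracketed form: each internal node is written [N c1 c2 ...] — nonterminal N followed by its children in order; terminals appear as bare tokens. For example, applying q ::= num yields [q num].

[e [e [e [t [f [p [q b]]]]] / [t [f [p [q b]]] . [t [f [p [q b]]]]]] ++ [t [f [p [q b]]] . [t [f [p [q b]]] . [t [f [p [q num]]]]]]]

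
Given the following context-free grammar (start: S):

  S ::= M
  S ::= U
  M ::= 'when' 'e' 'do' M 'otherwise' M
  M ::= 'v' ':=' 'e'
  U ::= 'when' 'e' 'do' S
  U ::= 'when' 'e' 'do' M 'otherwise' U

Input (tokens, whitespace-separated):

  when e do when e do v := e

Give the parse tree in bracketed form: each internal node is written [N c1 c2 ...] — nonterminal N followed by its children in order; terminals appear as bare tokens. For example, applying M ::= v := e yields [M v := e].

[S [U when e do [S [U when e do [S [M v := e]]]]]]

S
U
when e do S
when e do U
when e do when e do S
when e do when e do M
when e do when e do v := e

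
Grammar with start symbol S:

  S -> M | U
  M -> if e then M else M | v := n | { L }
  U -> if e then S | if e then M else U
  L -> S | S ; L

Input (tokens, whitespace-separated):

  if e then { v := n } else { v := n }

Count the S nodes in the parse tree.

[S [M if e then [M { [L [S [M v := n]]] }] else [M { [L [S [M v := n]]] }]]]

3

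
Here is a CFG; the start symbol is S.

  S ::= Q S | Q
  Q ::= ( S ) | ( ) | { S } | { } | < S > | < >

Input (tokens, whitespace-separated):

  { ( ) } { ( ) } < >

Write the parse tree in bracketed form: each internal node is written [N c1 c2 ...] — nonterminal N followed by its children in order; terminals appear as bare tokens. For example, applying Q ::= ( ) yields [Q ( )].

[S [Q { [S [Q ( )]] }] [S [Q { [S [Q ( )]] }] [S [Q < >]]]]

S
Q S
{ S } S
{ Q } S
{ ( ) } S
{ ( ) } Q S
{ ( ) } { S } S
{ ( ) } { Q } S
{ ( ) } { ( ) } S
{ ( ) } { ( ) } Q
{ ( ) } { ( ) } < >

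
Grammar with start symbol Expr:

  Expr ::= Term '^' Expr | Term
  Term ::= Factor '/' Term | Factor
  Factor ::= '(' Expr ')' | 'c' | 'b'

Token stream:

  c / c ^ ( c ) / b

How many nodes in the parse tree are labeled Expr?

3

[Expr [Term [Factor c] / [Term [Factor c]]] ^ [Expr [Term [Factor ( [Expr [Term [Factor c]]] )] / [Term [Factor b]]]]]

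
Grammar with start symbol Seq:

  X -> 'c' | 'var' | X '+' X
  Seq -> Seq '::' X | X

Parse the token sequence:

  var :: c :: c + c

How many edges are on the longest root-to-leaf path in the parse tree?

[Seq [Seq [Seq [X var]] :: [X c]] :: [X [X c] + [X c]]]

4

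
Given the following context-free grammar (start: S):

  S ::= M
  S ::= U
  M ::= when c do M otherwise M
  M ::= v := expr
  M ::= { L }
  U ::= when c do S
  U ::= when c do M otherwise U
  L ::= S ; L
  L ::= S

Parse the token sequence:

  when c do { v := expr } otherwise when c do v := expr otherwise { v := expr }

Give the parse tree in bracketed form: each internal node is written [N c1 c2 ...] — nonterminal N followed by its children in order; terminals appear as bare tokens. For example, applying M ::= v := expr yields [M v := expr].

S
M
when c do M otherwise M
when c do { L } otherwise M
when c do { S } otherwise M
when c do { M } otherwise M
when c do { v := expr } otherwise M
when c do { v := expr } otherwise when c do M otherwise M
when c do { v := expr } otherwise when c do v := expr otherwise M
when c do { v := expr } otherwise when c do v := expr otherwise { L }
when c do { v := expr } otherwise when c do v := expr otherwise { S }
when c do { v := expr } otherwise when c do v := expr otherwise { M }
when c do { v := expr } otherwise when c do v := expr otherwise { v := expr }

[S [M when c do [M { [L [S [M v := expr]]] }] otherwise [M when c do [M v := expr] otherwise [M { [L [S [M v := expr]]] }]]]]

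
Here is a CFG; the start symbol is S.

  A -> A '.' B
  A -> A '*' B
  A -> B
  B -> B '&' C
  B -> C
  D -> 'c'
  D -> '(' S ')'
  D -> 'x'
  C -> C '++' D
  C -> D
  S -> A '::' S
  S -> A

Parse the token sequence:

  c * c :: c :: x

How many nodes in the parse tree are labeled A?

4

[S [A [A [B [C [D c]]]] * [B [C [D c]]]] :: [S [A [B [C [D c]]]] :: [S [A [B [C [D x]]]]]]]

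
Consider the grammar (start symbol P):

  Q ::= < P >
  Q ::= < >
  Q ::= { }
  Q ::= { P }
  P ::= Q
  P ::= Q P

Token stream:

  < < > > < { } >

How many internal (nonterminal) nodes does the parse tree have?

8

[P [Q < [P [Q < >]] >] [P [Q < [P [Q { }]] >]]]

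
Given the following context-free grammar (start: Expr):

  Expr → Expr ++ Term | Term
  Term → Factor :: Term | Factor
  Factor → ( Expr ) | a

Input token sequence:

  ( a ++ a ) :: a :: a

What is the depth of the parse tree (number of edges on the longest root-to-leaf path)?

[Expr [Term [Factor ( [Expr [Expr [Term [Factor a]]] ++ [Term [Factor a]]] )] :: [Term [Factor a] :: [Term [Factor a]]]]]

7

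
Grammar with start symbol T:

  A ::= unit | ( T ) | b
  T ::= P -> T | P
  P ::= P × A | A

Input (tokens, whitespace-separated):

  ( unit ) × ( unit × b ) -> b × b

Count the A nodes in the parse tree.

[T [P [P [A ( [T [P [A unit]]] )]] × [A ( [T [P [P [A unit]] × [A b]]] )]] -> [T [P [P [A b]] × [A b]]]]

7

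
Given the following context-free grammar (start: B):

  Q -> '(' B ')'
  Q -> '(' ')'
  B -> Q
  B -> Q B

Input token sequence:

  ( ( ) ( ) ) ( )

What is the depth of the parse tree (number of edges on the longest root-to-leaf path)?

[B [Q ( [B [Q ( )] [B [Q ( )]]] )] [B [Q ( )]]]

5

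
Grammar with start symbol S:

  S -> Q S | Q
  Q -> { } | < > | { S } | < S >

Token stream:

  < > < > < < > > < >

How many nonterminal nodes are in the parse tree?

[S [Q < >] [S [Q < >] [S [Q < [S [Q < >]] >] [S [Q < >]]]]]

10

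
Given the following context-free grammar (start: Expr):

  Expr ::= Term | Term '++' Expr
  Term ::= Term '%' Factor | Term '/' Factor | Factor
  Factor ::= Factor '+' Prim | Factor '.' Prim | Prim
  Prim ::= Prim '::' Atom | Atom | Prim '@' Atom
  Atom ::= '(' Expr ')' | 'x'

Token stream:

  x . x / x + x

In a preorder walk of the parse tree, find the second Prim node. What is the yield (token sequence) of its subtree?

[Expr [Term [Term [Factor [Factor [Prim [Atom x]]] . [Prim [Atom x]]]] / [Factor [Factor [Prim [Atom x]]] + [Prim [Atom x]]]]]

x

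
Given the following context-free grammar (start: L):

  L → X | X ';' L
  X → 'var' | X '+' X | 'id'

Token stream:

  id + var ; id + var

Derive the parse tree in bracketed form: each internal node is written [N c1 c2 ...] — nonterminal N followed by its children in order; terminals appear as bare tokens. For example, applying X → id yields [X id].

[L [X [X id] + [X var]] ; [L [X [X id] + [X var]]]]

L
X ; L
X + X ; L
id + X ; L
id + var ; L
id + var ; X
id + var ; X + X
id + var ; id + X
id + var ; id + var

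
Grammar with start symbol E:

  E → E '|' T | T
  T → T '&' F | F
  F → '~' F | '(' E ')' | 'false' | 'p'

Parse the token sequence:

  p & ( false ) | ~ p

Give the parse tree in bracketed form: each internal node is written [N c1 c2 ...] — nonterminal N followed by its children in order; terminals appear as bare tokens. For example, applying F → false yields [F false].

E
E | T
T | T
T & F | T
F & F | T
p & F | T
p & ( E ) | T
p & ( T ) | T
p & ( F ) | T
p & ( false ) | T
p & ( false ) | F
p & ( false ) | ~ F
p & ( false ) | ~ p

[E [E [T [T [F p]] & [F ( [E [T [F false]]] )]]] | [T [F ~ [F p]]]]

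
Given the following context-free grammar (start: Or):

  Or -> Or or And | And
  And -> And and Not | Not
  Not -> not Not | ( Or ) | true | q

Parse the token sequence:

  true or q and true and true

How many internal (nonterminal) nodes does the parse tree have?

10

[Or [Or [And [Not true]]] or [And [And [And [Not q]] and [Not true]] and [Not true]]]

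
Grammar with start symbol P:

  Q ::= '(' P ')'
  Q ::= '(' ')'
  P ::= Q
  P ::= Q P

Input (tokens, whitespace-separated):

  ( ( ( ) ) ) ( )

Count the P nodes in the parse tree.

[P [Q ( [P [Q ( [P [Q ( )]] )]] )] [P [Q ( )]]]

4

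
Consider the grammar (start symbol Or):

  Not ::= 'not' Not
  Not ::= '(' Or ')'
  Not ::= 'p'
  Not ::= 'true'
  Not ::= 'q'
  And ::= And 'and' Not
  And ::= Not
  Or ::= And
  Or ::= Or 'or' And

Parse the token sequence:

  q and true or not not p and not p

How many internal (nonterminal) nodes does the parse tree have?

13

[Or [Or [And [And [Not q]] and [Not true]]] or [And [And [Not not [Not not [Not p]]]] and [Not not [Not p]]]]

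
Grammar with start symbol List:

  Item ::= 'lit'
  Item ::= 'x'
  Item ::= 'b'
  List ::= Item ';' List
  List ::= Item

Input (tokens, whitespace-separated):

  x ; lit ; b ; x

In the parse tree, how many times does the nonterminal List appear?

4

[List [Item x] ; [List [Item lit] ; [List [Item b] ; [List [Item x]]]]]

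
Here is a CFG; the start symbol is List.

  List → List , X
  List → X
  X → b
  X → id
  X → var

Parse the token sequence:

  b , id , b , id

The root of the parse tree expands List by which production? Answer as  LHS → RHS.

[List [List [List [List [X b]] , [X id]] , [X b]] , [X id]]

List → List , X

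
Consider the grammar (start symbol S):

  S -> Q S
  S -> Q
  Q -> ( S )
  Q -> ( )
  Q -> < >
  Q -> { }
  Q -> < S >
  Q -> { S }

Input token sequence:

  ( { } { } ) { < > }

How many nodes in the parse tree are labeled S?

5

[S [Q ( [S [Q { }] [S [Q { }]]] )] [S [Q { [S [Q < >]] }]]]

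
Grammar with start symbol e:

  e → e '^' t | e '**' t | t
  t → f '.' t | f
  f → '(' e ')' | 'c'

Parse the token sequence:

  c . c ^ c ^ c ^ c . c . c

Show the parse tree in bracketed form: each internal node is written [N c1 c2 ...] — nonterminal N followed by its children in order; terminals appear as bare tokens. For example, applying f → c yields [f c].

e
e ^ t
e ^ t ^ t
e ^ t ^ t ^ t
t ^ t ^ t ^ t
f . t ^ t ^ t ^ t
c . t ^ t ^ t ^ t
c . f ^ t ^ t ^ t
c . c ^ t ^ t ^ t
c . c ^ f ^ t ^ t
c . c ^ c ^ t ^ t
c . c ^ c ^ f ^ t
c . c ^ c ^ c ^ t
c . c ^ c ^ c ^ f . t
c . c ^ c ^ c ^ c . t
c . c ^ c ^ c ^ c . f . t
c . c ^ c ^ c ^ c . c . t
c . c ^ c ^ c ^ c . c . f
c . c ^ c ^ c ^ c . c . c

[e [e [e [e [t [f c] . [t [f c]]]] ^ [t [f c]]] ^ [t [f c]]] ^ [t [f c] . [t [f c] . [t [f c]]]]]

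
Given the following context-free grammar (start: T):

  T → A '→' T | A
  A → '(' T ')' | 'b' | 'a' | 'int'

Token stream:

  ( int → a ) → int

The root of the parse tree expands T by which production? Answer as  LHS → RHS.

T → A '→' T

[T [A ( [T [A int] → [T [A a]]] )] → [T [A int]]]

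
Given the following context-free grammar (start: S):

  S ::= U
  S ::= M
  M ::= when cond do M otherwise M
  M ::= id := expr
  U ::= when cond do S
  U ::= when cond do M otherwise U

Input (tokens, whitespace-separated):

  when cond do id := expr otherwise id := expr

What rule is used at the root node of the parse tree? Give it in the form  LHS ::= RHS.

S ::= M

[S [M when cond do [M id := expr] otherwise [M id := expr]]]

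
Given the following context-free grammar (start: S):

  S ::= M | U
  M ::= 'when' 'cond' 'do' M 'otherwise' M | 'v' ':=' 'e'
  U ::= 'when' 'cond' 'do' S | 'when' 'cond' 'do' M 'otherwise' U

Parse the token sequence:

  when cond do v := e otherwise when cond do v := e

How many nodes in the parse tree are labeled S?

2

[S [U when cond do [M v := e] otherwise [U when cond do [S [M v := e]]]]]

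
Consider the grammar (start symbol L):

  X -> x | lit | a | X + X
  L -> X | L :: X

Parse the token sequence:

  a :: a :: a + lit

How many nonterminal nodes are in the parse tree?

[L [L [L [X a]] :: [X a]] :: [X [X a] + [X lit]]]

8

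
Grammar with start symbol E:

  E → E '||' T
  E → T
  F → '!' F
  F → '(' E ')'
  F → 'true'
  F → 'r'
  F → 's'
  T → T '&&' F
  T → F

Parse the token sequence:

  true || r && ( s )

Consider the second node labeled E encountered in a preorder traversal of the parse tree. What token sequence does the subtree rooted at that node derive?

true

[E [E [T [F true]]] || [T [T [F r]] && [F ( [E [T [F s]]] )]]]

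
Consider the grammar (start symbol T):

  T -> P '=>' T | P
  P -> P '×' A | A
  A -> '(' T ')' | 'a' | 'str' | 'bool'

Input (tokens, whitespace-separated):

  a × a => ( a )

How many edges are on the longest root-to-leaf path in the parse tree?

7

[T [P [P [A a]] × [A a]] => [T [P [A ( [T [P [A a]]] )]]]]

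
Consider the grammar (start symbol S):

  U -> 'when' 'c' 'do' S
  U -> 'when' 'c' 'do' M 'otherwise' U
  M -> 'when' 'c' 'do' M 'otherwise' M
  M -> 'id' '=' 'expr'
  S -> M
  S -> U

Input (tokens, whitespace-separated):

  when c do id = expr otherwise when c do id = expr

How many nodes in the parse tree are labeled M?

[S [U when c do [M id = expr] otherwise [U when c do [S [M id = expr]]]]]

2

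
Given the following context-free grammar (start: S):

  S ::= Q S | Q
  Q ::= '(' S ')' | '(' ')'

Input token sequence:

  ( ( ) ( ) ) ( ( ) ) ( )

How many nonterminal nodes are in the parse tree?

[S [Q ( [S [Q ( )] [S [Q ( )]]] )] [S [Q ( [S [Q ( )]] )] [S [Q ( )]]]]

12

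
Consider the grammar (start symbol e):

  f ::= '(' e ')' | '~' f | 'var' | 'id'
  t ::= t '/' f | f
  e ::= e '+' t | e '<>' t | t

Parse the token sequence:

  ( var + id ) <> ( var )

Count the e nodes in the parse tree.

5

[e [e [t [f ( [e [e [t [f var]]] + [t [f id]]] )]]] <> [t [f ( [e [t [f var]]] )]]]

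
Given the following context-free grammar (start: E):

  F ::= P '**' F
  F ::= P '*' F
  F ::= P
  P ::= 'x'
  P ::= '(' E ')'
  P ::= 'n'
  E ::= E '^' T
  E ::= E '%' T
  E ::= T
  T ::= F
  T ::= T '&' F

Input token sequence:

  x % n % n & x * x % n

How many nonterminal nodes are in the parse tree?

[E [E [E [E [T [F [P x]]]] % [T [F [P n]]]] % [T [T [F [P n]]] & [F [P x] * [F [P x]]]]] % [T [F [P n]]]]

21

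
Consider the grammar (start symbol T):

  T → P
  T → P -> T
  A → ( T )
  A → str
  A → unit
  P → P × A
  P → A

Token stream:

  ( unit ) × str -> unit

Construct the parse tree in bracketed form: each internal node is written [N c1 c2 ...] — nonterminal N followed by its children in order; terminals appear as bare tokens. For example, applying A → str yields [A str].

T
P -> T
P × A -> T
A × A -> T
( T ) × A -> T
( P ) × A -> T
( A ) × A -> T
( unit ) × A -> T
( unit ) × str -> T
( unit ) × str -> P
( unit ) × str -> A
( unit ) × str -> unit

[T [P [P [A ( [T [P [A unit]]] )]] × [A str]] -> [T [P [A unit]]]]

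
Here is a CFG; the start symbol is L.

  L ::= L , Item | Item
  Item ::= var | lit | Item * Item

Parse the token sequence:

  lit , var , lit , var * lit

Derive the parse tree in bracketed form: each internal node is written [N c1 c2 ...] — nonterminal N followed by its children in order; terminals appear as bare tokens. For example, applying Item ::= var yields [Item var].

[L [L [L [L [Item lit]] , [Item var]] , [Item lit]] , [Item [Item var] * [Item lit]]]

L
L , Item
L , Item , Item
L , Item , Item , Item
Item , Item , Item , Item
lit , Item , Item , Item
lit , var , Item , Item
lit , var , lit , Item
lit , var , lit , Item * Item
lit , var , lit , var * Item
lit , var , lit , var * lit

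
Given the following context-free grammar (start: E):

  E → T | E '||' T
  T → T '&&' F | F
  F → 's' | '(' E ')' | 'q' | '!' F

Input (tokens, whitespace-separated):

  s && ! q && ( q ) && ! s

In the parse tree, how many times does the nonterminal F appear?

7

[E [T [T [T [T [F s]] && [F ! [F q]]] && [F ( [E [T [F q]]] )]] && [F ! [F s]]]]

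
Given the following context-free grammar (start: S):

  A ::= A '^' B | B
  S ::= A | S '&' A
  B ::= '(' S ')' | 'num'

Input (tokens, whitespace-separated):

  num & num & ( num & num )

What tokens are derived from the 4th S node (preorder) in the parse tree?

num & num

[S [S [S [A [B num]]] & [A [B num]]] & [A [B ( [S [S [A [B num]]] & [A [B num]]] )]]]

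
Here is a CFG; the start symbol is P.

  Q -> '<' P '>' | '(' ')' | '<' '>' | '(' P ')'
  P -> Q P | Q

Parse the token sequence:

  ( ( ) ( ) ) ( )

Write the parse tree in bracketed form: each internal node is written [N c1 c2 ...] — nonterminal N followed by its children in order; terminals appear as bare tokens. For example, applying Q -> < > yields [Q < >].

[P [Q ( [P [Q ( )] [P [Q ( )]]] )] [P [Q ( )]]]

P
Q P
( P ) P
( Q P ) P
( ( ) P ) P
( ( ) Q ) P
( ( ) ( ) ) P
( ( ) ( ) ) Q
( ( ) ( ) ) ( )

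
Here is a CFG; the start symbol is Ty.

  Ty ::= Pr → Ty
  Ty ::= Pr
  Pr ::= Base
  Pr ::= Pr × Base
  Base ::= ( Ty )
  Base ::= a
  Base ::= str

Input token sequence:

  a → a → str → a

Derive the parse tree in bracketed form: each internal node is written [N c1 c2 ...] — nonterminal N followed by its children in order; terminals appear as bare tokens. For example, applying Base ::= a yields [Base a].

[Ty [Pr [Base a]] → [Ty [Pr [Base a]] → [Ty [Pr [Base str]] → [Ty [Pr [Base a]]]]]]

Ty
Pr → Ty
Base → Ty
a → Ty
a → Pr → Ty
a → Base → Ty
a → a → Ty
a → a → Pr → Ty
a → a → Base → Ty
a → a → str → Ty
a → a → str → Pr
a → a → str → Base
a → a → str → a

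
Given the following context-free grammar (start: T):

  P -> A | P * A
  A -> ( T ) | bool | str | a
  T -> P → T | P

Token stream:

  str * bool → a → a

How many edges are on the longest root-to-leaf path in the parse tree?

5

[T [P [P [A str]] * [A bool]] → [T [P [A a]] → [T [P [A a]]]]]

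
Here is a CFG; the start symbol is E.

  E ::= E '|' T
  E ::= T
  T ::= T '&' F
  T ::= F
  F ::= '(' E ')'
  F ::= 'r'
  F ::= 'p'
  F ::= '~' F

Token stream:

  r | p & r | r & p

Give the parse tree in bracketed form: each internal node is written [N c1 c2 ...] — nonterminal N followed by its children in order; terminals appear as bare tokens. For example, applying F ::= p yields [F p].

E
E | T
E | T | T
T | T | T
F | T | T
r | T | T
r | T & F | T
r | F & F | T
r | p & F | T
r | p & r | T
r | p & r | T & F
r | p & r | F & F
r | p & r | r & F
r | p & r | r & p

[E [E [E [T [F r]]] | [T [T [F p]] & [F r]]] | [T [T [F r]] & [F p]]]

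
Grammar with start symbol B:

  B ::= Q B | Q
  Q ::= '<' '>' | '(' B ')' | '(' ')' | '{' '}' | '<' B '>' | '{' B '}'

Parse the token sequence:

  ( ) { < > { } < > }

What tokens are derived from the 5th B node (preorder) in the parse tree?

[B [Q ( )] [B [Q { [B [Q < >] [B [Q { }] [B [Q < >]]]] }]]]

< >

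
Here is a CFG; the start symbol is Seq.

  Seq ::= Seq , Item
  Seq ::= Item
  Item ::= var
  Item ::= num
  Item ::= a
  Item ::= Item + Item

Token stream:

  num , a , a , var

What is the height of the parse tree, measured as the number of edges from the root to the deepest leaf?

5

[Seq [Seq [Seq [Seq [Item num]] , [Item a]] , [Item a]] , [Item var]]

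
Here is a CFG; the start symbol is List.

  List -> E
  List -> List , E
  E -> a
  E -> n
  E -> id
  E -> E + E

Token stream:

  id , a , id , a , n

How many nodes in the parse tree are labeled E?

5

[List [List [List [List [List [E id]] , [E a]] , [E id]] , [E a]] , [E n]]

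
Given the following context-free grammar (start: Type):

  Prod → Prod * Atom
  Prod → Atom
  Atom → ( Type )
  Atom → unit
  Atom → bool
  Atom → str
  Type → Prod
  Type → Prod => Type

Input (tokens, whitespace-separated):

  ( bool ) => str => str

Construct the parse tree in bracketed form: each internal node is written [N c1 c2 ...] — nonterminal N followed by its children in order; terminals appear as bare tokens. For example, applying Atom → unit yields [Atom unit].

[Type [Prod [Atom ( [Type [Prod [Atom bool]]] )]] => [Type [Prod [Atom str]] => [Type [Prod [Atom str]]]]]

Type
Prod => Type
Atom => Type
( Type ) => Type
( Prod ) => Type
( Atom ) => Type
( bool ) => Type
( bool ) => Prod => Type
( bool ) => Atom => Type
( bool ) => str => Type
( bool ) => str => Prod
( bool ) => str => Atom
( bool ) => str => str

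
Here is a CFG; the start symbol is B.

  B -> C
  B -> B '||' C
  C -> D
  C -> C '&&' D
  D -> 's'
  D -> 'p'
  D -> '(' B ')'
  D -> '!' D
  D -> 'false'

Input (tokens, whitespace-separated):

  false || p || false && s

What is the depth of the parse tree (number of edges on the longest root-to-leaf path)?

[B [B [B [C [D false]]] || [C [D p]]] || [C [C [D false]] && [D s]]]

5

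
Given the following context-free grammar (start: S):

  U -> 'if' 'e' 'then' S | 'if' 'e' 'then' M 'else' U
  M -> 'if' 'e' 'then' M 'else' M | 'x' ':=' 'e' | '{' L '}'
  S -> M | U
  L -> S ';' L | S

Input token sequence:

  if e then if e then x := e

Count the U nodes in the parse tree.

2

[S [U if e then [S [U if e then [S [M x := e]]]]]]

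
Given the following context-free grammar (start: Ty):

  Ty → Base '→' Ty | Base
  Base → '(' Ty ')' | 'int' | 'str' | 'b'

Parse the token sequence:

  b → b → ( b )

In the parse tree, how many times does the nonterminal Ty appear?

4

[Ty [Base b] → [Ty [Base b] → [Ty [Base ( [Ty [Base b]] )]]]]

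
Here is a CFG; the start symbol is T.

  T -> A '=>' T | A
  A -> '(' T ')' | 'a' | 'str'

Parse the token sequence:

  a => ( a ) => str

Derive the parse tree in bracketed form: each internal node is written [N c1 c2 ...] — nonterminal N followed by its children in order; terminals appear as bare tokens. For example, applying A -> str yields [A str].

[T [A a] => [T [A ( [T [A a]] )] => [T [A str]]]]

T
A => T
a => T
a => A => T
a => ( T ) => T
a => ( A ) => T
a => ( a ) => T
a => ( a ) => A
a => ( a ) => str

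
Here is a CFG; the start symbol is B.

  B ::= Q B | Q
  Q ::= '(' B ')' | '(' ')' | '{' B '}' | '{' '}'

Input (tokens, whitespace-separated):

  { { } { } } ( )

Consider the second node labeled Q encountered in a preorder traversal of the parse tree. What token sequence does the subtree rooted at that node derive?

[B [Q { [B [Q { }] [B [Q { }]]] }] [B [Q ( )]]]

{ }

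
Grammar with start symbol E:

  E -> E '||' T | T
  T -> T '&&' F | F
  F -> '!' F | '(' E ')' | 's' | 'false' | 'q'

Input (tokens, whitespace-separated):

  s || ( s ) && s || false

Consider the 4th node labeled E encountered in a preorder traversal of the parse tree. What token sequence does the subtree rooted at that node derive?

[E [E [E [T [F s]]] || [T [T [F ( [E [T [F s]]] )]] && [F s]]] || [T [F false]]]

s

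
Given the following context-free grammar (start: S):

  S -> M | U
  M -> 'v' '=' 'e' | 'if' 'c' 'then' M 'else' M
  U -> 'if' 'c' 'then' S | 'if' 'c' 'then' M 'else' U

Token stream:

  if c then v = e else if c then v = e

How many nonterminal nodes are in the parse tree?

[S [U if c then [M v = e] else [U if c then [S [M v = e]]]]]

6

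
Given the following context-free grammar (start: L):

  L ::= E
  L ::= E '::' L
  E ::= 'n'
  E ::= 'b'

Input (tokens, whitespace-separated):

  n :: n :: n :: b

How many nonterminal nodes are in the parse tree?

8

[L [E n] :: [L [E n] :: [L [E n] :: [L [E b]]]]]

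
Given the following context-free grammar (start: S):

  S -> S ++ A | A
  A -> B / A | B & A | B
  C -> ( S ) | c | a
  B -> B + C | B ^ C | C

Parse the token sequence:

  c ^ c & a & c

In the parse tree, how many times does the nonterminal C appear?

4

[S [A [B [B [C c]] ^ [C c]] & [A [B [C a]] & [A [B [C c]]]]]]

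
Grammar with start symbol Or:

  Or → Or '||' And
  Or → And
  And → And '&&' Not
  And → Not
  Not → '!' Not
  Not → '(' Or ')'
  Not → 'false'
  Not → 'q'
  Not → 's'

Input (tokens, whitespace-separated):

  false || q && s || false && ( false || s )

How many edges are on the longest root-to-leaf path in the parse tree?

7

[Or [Or [Or [And [Not false]]] || [And [And [Not q]] && [Not s]]] || [And [And [Not false]] && [Not ( [Or [Or [And [Not false]]] || [And [Not s]]] )]]]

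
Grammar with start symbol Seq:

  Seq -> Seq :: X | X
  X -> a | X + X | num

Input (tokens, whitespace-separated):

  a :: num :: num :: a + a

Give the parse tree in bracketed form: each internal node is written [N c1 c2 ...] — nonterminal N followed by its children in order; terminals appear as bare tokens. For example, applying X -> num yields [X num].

Seq
Seq :: X
Seq :: X :: X
Seq :: X :: X :: X
X :: X :: X :: X
a :: X :: X :: X
a :: num :: X :: X
a :: num :: num :: X
a :: num :: num :: X + X
a :: num :: num :: a + X
a :: num :: num :: a + a

[Seq [Seq [Seq [Seq [X a]] :: [X num]] :: [X num]] :: [X [X a] + [X a]]]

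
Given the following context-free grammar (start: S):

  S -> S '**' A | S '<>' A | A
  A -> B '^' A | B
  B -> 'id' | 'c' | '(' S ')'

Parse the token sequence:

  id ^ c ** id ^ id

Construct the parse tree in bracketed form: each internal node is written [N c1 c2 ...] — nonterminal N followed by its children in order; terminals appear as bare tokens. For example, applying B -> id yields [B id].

S
S ** A
A ** A
B ^ A ** A
id ^ A ** A
id ^ B ** A
id ^ c ** A
id ^ c ** B ^ A
id ^ c ** id ^ A
id ^ c ** id ^ B
id ^ c ** id ^ id

[S [S [A [B id] ^ [A [B c]]]] ** [A [B id] ^ [A [B id]]]]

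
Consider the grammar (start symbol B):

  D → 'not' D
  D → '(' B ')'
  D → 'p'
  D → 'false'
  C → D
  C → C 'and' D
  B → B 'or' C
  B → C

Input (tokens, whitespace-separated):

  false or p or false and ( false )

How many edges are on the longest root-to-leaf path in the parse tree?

6

[B [B [B [C [D false]]] or [C [D p]]] or [C [C [D false]] and [D ( [B [C [D false]]] )]]]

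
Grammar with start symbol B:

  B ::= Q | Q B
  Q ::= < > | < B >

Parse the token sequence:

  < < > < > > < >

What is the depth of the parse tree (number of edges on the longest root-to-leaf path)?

5

[B [Q < [B [Q < >] [B [Q < >]]] >] [B [Q < >]]]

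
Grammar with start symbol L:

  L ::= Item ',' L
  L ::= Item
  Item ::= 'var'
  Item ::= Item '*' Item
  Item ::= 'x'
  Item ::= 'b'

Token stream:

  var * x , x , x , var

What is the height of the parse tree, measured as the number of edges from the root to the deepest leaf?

[L [Item [Item var] * [Item x]] , [L [Item x] , [L [Item x] , [L [Item var]]]]]

5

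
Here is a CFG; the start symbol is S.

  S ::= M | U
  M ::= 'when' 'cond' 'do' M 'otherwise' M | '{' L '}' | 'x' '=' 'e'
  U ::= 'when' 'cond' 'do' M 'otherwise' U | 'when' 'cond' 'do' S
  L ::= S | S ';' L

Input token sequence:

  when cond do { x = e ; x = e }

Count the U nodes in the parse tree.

1

[S [U when cond do [S [M { [L [S [M x = e]] ; [L [S [M x = e]]]] }]]]]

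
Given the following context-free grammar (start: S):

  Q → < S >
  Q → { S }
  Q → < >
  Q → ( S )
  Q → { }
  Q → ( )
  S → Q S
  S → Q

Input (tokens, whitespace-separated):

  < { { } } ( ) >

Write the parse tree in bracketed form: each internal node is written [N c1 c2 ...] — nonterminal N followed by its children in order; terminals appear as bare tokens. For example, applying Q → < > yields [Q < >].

S
Q
< S >
< Q S >
< { S } S >
< { Q } S >
< { { } } S >
< { { } } Q >
< { { } } ( ) >

[S [Q < [S [Q { [S [Q { }]] }] [S [Q ( )]]] >]]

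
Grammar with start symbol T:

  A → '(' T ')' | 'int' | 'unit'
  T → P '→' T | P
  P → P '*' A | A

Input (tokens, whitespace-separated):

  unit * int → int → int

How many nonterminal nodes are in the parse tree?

[T [P [P [A unit]] * [A int]] → [T [P [A int]] → [T [P [A int]]]]]

11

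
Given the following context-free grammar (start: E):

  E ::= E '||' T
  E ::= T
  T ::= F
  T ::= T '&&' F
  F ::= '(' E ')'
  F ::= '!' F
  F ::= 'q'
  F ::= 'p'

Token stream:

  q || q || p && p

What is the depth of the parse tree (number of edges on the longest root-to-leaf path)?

5

[E [E [E [T [F q]]] || [T [F q]]] || [T [T [F p]] && [F p]]]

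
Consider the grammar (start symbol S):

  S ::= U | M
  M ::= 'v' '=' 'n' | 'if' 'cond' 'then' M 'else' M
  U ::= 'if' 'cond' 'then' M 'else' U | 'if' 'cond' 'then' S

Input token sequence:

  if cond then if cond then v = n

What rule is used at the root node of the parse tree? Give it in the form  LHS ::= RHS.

S ::= U

[S [U if cond then [S [U if cond then [S [M v = n]]]]]]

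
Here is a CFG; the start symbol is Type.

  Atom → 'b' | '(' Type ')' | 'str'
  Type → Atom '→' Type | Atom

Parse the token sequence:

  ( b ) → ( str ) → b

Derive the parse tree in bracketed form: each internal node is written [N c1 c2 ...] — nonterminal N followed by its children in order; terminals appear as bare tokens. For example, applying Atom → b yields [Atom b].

[Type [Atom ( [Type [Atom b]] )] → [Type [Atom ( [Type [Atom str]] )] → [Type [Atom b]]]]

Type
Atom → Type
( Type ) → Type
( Atom ) → Type
( b ) → Type
( b ) → Atom → Type
( b ) → ( Type ) → Type
( b ) → ( Atom ) → Type
( b ) → ( str ) → Type
( b ) → ( str ) → Atom
( b ) → ( str ) → b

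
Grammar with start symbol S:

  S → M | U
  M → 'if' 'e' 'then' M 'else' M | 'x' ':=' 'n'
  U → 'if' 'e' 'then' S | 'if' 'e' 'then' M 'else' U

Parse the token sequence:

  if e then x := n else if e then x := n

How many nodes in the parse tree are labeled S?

[S [U if e then [M x := n] else [U if e then [S [M x := n]]]]]

2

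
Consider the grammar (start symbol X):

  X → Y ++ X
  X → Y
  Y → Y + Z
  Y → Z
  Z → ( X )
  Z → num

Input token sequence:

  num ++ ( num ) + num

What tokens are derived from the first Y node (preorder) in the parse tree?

[X [Y [Z num]] ++ [X [Y [Y [Z ( [X [Y [Z num]]] )]] + [Z num]]]]

num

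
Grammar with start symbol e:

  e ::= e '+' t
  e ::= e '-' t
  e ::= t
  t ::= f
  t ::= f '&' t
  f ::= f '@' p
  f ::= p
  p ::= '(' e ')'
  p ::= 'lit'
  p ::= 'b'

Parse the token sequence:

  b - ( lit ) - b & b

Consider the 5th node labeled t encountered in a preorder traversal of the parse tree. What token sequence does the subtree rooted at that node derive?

[e [e [e [t [f [p b]]]] - [t [f [p ( [e [t [f [p lit]]]] )]]]] - [t [f [p b]] & [t [f [p b]]]]]

b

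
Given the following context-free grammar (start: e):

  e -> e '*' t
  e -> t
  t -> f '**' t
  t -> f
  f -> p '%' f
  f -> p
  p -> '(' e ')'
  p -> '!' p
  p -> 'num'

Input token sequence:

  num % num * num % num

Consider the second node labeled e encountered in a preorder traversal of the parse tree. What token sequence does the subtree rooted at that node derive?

[e [e [t [f [p num] % [f [p num]]]]] * [t [f [p num] % [f [p num]]]]]

num % num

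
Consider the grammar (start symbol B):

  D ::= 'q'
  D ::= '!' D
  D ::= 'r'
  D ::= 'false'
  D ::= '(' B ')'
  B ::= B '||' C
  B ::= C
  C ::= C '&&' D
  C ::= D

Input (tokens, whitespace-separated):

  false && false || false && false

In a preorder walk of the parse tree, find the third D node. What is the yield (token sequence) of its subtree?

false

[B [B [C [C [D false]] && [D false]]] || [C [C [D false]] && [D false]]]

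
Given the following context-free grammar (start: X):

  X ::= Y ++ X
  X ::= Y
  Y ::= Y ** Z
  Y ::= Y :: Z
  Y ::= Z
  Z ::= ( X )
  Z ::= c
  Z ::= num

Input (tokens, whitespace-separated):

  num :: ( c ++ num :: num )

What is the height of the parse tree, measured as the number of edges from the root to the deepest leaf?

8

[X [Y [Y [Z num]] :: [Z ( [X [Y [Z c]] ++ [X [Y [Y [Z num]] :: [Z num]]]] )]]]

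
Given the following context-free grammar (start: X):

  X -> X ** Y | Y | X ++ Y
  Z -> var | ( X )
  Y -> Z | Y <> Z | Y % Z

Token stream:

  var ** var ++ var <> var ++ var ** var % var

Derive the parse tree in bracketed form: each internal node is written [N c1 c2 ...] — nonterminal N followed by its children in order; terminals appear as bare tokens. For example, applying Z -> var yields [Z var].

X
X ** Y
X ++ Y ** Y
X ++ Y ++ Y ** Y
X ** Y ++ Y ++ Y ** Y
Y ** Y ++ Y ++ Y ** Y
Z ** Y ++ Y ++ Y ** Y
var ** Y ++ Y ++ Y ** Y
var ** Z ++ Y ++ Y ** Y
var ** var ++ Y ++ Y ** Y
var ** var ++ Y <> Z ++ Y ** Y
var ** var ++ Z <> Z ++ Y ** Y
var ** var ++ var <> Z ++ Y ** Y
var ** var ++ var <> var ++ Y ** Y
var ** var ++ var <> var ++ Z ** Y
var ** var ++ var <> var ++ var ** Y
var ** var ++ var <> var ++ var ** Y % Z
var ** var ++ var <> var ++ var ** Z % Z
var ** var ++ var <> var ++ var ** var % Z
var ** var ++ var <> var ++ var ** var % var

[X [X [X [X [X [Y [Z var]]] ** [Y [Z var]]] ++ [Y [Y [Z var]] <> [Z var]]] ++ [Y [Z var]]] ** [Y [Y [Z var]] % [Z var]]]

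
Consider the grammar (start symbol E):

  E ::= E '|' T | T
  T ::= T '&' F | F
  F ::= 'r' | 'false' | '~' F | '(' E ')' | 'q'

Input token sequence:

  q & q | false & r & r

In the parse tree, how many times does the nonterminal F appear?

[E [E [T [T [F q]] & [F q]]] | [T [T [T [F false]] & [F r]] & [F r]]]

5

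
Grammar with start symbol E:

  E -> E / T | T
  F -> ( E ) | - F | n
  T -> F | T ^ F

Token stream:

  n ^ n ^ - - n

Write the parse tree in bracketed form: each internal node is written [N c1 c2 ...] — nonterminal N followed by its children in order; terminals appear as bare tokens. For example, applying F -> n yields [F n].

E
T
T ^ F
T ^ F ^ F
F ^ F ^ F
n ^ F ^ F
n ^ n ^ F
n ^ n ^ - F
n ^ n ^ - - F
n ^ n ^ - - n

[E [T [T [T [F n]] ^ [F n]] ^ [F - [F - [F n]]]]]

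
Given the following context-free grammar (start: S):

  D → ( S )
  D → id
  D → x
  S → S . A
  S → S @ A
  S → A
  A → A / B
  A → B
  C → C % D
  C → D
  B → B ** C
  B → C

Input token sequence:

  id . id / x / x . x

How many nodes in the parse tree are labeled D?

5

[S [S [S [A [B [C [D id]]]]] . [A [A [A [B [C [D id]]]] / [B [C [D x]]]] / [B [C [D x]]]]] . [A [B [C [D x]]]]]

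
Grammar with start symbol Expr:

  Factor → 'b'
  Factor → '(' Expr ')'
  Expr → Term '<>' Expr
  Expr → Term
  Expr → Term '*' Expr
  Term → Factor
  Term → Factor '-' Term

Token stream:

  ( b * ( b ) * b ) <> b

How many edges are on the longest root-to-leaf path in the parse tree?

[Expr [Term [Factor ( [Expr [Term [Factor b]] * [Expr [Term [Factor ( [Expr [Term [Factor b]]] )]] * [Expr [Term [Factor b]]]]] )]] <> [Expr [Term [Factor b]]]]

10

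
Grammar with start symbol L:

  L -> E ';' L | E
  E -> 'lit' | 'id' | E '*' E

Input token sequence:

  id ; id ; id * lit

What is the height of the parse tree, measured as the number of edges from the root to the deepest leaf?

5

[L [E id] ; [L [E id] ; [L [E [E id] * [E lit]]]]]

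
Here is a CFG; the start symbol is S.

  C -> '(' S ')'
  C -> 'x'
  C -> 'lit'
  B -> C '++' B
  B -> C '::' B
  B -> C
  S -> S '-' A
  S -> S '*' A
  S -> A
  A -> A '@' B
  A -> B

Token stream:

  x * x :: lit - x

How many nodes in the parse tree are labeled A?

[S [S [S [A [B [C x]]]] * [A [B [C x] :: [B [C lit]]]]] - [A [B [C x]]]]

3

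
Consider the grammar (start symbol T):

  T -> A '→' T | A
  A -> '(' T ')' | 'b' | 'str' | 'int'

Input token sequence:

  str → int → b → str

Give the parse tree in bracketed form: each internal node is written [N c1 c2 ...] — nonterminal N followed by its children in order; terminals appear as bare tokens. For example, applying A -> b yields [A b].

[T [A str] → [T [A int] → [T [A b] → [T [A str]]]]]

T
A → T
str → T
str → A → T
str → int → T
str → int → A → T
str → int → b → T
str → int → b → A
str → int → b → str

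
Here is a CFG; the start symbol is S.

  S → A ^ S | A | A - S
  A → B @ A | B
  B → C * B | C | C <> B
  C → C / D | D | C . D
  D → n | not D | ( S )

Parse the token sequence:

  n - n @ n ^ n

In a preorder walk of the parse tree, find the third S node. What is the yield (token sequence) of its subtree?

[S [A [B [C [D n]]]] - [S [A [B [C [D n]]] @ [A [B [C [D n]]]]] ^ [S [A [B [C [D n]]]]]]]

n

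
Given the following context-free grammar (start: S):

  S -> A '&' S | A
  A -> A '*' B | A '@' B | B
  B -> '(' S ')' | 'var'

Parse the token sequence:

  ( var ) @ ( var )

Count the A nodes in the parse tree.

4

[S [A [A [B ( [S [A [B var]]] )]] @ [B ( [S [A [B var]]] )]]]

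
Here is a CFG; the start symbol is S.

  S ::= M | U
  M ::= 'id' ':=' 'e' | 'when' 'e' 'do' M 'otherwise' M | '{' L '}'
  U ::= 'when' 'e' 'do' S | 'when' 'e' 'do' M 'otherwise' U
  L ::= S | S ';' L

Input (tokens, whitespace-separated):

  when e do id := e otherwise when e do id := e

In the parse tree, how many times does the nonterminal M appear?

2

[S [U when e do [M id := e] otherwise [U when e do [S [M id := e]]]]]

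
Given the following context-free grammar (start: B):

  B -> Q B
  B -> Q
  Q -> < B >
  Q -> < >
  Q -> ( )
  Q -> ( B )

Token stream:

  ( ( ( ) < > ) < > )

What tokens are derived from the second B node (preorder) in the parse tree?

( ( ) < > ) < >

[B [Q ( [B [Q ( [B [Q ( )] [B [Q < >]]] )] [B [Q < >]]] )]]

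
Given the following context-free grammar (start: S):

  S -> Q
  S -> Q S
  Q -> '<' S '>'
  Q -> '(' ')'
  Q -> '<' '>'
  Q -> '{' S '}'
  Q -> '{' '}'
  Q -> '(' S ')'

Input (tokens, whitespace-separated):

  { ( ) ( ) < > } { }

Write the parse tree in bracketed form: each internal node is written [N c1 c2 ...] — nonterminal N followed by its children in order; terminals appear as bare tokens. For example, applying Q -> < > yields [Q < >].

S
Q S
{ S } S
{ Q S } S
{ ( ) S } S
{ ( ) Q S } S
{ ( ) ( ) S } S
{ ( ) ( ) Q } S
{ ( ) ( ) < > } S
{ ( ) ( ) < > } Q
{ ( ) ( ) < > } { }

[S [Q { [S [Q ( )] [S [Q ( )] [S [Q < >]]]] }] [S [Q { }]]]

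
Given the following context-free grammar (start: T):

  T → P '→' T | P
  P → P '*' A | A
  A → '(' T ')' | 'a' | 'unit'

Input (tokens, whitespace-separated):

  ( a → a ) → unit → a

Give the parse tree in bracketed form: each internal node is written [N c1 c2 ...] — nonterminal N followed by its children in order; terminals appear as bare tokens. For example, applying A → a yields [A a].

T
P → T
A → T
( T ) → T
( P → T ) → T
( A → T ) → T
( a → T ) → T
( a → P ) → T
( a → A ) → T
( a → a ) → T
( a → a ) → P → T
( a → a ) → A → T
( a → a ) → unit → T
( a → a ) → unit → P
( a → a ) → unit → A
( a → a ) → unit → a

[T [P [A ( [T [P [A a]] → [T [P [A a]]]] )]] → [T [P [A unit]] → [T [P [A a]]]]]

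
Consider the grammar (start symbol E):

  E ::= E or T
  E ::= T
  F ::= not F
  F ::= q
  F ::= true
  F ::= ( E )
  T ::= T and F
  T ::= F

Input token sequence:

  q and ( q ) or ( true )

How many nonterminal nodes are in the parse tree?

14

[E [E [T [T [F q]] and [F ( [E [T [F q]]] )]]] or [T [F ( [E [T [F true]]] )]]]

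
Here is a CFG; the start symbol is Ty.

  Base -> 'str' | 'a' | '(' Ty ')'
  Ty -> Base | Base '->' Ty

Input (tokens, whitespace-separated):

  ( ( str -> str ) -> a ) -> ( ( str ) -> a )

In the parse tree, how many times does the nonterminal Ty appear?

9

[Ty [Base ( [Ty [Base ( [Ty [Base str] -> [Ty [Base str]]] )] -> [Ty [Base a]]] )] -> [Ty [Base ( [Ty [Base ( [Ty [Base str]] )] -> [Ty [Base a]]] )]]]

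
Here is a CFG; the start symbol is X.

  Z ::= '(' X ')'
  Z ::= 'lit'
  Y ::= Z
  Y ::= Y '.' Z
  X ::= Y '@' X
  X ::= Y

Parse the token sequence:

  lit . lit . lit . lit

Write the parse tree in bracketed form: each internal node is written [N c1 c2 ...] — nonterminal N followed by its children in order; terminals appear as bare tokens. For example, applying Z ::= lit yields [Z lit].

X
Y
Y . Z
Y . Z . Z
Y . Z . Z . Z
Z . Z . Z . Z
lit . Z . Z . Z
lit . lit . Z . Z
lit . lit . lit . Z
lit . lit . lit . lit

[X [Y [Y [Y [Y [Z lit]] . [Z lit]] . [Z lit]] . [Z lit]]]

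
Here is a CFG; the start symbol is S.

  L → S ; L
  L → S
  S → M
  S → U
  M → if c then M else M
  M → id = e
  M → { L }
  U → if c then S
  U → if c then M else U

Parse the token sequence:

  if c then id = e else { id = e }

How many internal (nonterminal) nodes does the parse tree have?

7

[S [M if c then [M id = e] else [M { [L [S [M id = e]]] }]]]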